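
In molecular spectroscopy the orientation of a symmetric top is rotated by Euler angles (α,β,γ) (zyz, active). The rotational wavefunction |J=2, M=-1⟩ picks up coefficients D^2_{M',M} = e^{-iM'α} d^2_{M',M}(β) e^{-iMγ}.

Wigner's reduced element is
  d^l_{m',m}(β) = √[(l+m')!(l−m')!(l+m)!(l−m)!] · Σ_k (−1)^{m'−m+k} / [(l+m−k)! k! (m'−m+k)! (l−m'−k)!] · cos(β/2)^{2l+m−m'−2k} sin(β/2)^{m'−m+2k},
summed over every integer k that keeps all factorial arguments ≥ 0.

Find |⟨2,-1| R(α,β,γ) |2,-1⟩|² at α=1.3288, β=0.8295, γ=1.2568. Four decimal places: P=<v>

D^2_{-1,-1}(1.3288,0.8295,1.2568) = e^{-i·-1·1.3288}·d^2_{-1,-1}(0.8295)·e^{-i·-1·1.2568}. Compute d first:
With c≡cos(β/2)=0.915217 and s≡sin(β/2)=0.402961, N=[1·6·1·6]^{1/2}=6.000000
Admissible k: 0..1 (factorial args all ≥0)
  k=0: (−1)^0·6.0000/(6)·0.9152^4·0.4030^0 = +0.701611
  k=1: (−1)^1·6.0000/(2)·0.9152^2·0.4030^2 = -0.408034
d^2_{-1,-1}(0.8295) = +0.701611 -0.408034 = +0.293578
|D^2_{-1,-1}|² = |d^2_{-1,-1}(β)|² = (+0.293578)² = 0.086188 (the z-rotation phases have unit modulus)

P=0.0862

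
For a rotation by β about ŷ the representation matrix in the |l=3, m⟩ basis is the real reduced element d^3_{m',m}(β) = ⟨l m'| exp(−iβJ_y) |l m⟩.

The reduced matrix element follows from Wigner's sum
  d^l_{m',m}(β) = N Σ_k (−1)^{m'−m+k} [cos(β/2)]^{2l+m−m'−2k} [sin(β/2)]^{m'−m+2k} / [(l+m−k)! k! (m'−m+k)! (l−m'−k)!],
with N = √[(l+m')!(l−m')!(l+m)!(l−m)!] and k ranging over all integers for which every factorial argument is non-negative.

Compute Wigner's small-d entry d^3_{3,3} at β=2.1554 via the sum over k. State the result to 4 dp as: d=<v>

d=0.0112

d^3_{3,3}(β=2.1554) via Wigner's sum:
Half-angle: c=0.473356, s=0.880871. N=√(720·1·720·1)=720.000000
Admissible k: 0..0 (factorial args all ≥0)
  k=0: (−1)^0·720.0000/(720)·0.4734^6·0.8809^0 = +0.011249
d^3_{3,3}(2.1554) = +0.011249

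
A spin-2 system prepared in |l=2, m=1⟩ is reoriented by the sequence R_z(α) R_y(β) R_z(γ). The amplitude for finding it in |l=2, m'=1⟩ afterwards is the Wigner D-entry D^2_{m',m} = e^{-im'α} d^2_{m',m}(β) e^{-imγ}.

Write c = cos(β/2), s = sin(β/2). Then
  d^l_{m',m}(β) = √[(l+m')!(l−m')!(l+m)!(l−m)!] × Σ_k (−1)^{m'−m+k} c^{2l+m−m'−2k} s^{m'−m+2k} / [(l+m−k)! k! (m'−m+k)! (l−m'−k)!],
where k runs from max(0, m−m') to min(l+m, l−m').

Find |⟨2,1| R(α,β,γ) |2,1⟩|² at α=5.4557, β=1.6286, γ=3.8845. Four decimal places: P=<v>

P=0.2762

First d^2_{1,1}(β=1.6286), then the phase factors e^{-i(1)α} and e^{-i(1)γ}:
c=cos(1.6286/2)=0.686378, s=sin(1.6286/2)=0.727245; N=√[6·1·6·1]=6.000000
The bounds max(0,m−m')=0 and min(l+m,l−m')=1 give 2 terms
  k=0: (−1)^0·6.0000/(6)·0.6864^4·0.7272^0 = +0.221949
  k=1: (−1)^1·6.0000/(2)·0.6864^2·0.7272^2 = -0.747497
d^2_{1,1}(1.6286) = +0.221949 -0.747497 = -0.525548
|D^2_{1,1}|² = |d^2_{1,1}(β)|² = (-0.525548)² = 0.276201 (the z-rotation phases have unit modulus)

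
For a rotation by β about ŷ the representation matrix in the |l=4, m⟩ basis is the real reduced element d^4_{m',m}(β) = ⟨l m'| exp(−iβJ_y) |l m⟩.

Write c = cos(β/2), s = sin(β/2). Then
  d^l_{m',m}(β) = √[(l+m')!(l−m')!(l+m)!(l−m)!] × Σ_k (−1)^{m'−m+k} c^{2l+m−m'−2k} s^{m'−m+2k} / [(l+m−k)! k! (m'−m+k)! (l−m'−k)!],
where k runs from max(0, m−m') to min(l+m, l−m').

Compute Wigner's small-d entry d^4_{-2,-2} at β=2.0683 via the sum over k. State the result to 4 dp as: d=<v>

d=0.4055

d^4_{-2,-2}(β=2.0683) via Wigner's sum:
c=cos(2.0683/2)=0.511257, s=sin(2.0683/2)=0.859428; N=√[2·720·2·720]=1440.000000
k: max(0,(-2)−(-2))=0 … min(4+(-2),4−(-2))=2
  k=0: (−1)^0·1440.0000/(1440)·0.5113^8·0.8594^0 = +0.004668
  k=1: (−1)^1·1440.0000/(120)·0.5113^6·0.8594^2 = -0.158283
  k=2: (−1)^2·1440.0000/(96)·0.5113^4·0.8594^4 = +0.559095
d^4_{-2,-2}(2.0683) = +0.004668 -0.158283 +0.559095 = +0.405479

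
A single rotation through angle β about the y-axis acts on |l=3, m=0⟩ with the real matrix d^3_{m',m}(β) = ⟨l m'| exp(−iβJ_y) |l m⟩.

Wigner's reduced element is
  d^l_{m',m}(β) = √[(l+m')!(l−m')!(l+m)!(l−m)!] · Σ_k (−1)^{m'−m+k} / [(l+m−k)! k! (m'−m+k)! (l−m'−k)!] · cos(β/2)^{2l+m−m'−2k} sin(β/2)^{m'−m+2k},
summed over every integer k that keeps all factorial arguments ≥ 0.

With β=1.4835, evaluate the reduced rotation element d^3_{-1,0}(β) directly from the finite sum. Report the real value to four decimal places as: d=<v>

d^3_{-1,0}(β=1.4835) via Wigner's sum:
With c≡cos(β/2)=0.737287 and s≡sin(β/2)=0.675579, N=[2·24·6·6]^{1/2}=41.569219
The bounds max(0,m−m')=1 and min(l+m,l−m')=3 give 3 terms
  k=1: (−1)^0·41.5692/(12)·0.7373^5·0.6756^1 = +0.509860
  k=2: (−1)^1·41.5692/(4)·0.7373^3·0.6756^3 = -1.284255
  k=3: (−1)^2·41.5692/(12)·0.7373^1·0.6756^5 = +0.359425
d^3_{-1,0}(1.4835) = +0.509860 -1.284255 +0.359425 = -0.414969

d=-0.4150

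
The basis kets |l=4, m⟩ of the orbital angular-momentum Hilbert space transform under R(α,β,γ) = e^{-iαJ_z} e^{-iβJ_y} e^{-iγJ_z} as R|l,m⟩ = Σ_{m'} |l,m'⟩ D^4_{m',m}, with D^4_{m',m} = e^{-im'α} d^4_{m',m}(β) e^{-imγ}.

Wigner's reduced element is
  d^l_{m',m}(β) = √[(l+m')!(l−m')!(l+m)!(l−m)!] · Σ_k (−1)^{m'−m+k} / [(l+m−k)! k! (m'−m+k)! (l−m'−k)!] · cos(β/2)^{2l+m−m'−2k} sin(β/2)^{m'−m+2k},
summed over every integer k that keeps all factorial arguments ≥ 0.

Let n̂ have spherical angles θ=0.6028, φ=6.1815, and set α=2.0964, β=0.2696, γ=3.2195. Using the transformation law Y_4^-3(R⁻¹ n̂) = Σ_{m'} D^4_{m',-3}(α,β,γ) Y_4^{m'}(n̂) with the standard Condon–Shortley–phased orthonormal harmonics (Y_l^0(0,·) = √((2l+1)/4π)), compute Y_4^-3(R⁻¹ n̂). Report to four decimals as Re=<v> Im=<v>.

Re=-0.0955 Im=-0.2996

Need the full column D^4_{m',-3} for m'=−4..4 at α=2.0964, β=0.2696, γ=3.2195.
cos(β/2)=0.990928, sin(β/2)=0.134392
d^4_{-4,-3}: single k=1 term ⇒ +0.356627;  D = +0.247065-0.257180i
d^4_{-3,-3}: k∈[0..1] ⇒ +0.929689 -0.119701 = +0.809988;  D = -0.786822-0.192329i
d^4_{-2,-3}: k∈[0..1] ⇒ -0.471773 +0.026033 = -0.445741;  D = -0.125694-0.427651i
d^4_{-1,-3}: k∈[0..1] ⇒ +0.135729 -0.004161 = +0.131568;  D = +0.090575-0.095426i
d^4_{0,-3}: k∈[0..1] ⇒ -0.027441 +0.000505 = -0.026936;  D = +0.026204+0.006238i
d^4_{1,-3}: k∈[0..1] ⇒ +0.004161 -0.000046 = +0.004115;  D = +0.001184+0.003941i
d^4_{2,-3}: k∈[0..1] ⇒ -0.000479 +0.000003 = -0.000476;  D = -0.000326+0.000347i
d^4_{3,-3}: k∈[0..1] ⇒ +0.000040 -0.000000 = +0.000040;  D = -0.000039-0.000009i
d^4_{4,-3}: single k=0 term ⇒ -0.000002;  D = -0.000001-0.000002i
Y_4^{m'}(θ=0.6028,φ=6.1815) and Σ D·Y over m':
  (+0.2471-0.2572i)·(+0.0420+0.0181i)  (-0.7868-0.1923i)·(+0.1792+0.0564i)  (-0.1257-0.4277i)·(+0.3949+0.0814i)  (+0.0906-0.0954i)·(+0.3846+0.0392i)  (+0.0262+0.0062i)·(-0.1313+0.0000i)  (+0.0012+0.0039i)·(-0.3846+0.0392i)  (-0.0003+0.0003i)·(+0.3949-0.0814i)  (-0.0000-0.0000i)·(-0.1792+0.0564i)  (-0.0000-0.0000i)·(+0.0420-0.0181i)
Y_4^-3(R⁻¹ n̂) = -0.095505-0.299602i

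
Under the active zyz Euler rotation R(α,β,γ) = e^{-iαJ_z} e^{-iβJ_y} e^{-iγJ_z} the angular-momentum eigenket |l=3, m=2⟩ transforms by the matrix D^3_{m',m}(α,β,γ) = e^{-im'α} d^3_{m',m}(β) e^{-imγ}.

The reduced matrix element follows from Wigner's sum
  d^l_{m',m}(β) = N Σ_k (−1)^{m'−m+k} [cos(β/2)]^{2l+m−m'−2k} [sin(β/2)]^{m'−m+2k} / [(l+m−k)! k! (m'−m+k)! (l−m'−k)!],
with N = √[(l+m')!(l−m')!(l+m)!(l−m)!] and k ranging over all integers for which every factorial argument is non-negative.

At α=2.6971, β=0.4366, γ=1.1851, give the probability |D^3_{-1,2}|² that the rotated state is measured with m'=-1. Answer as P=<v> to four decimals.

P=0.0034

First d^3_{-1,2}(β=0.4366), then the phase factors e^{-i(-1)α} and e^{-i(2)γ}:
c=cos(0.4366/2)=0.976267, s=sin(0.4366/2)=0.216570; N=√[2·24·120·1]=75.894664
k: max(0,(2)−(-1))=3 … min(3+(2),3−(-1))=4
  k=3: (−1)^0·75.8947/(12)·0.9763^3·0.2166^3 = +0.059777
  k=4: (−1)^1·75.8947/(24)·0.9763^1·0.2166^5 = -0.001471
d^3_{-1,2}(0.4366) = +0.059777 -0.001471 = +0.058306
|D^3_{-1,2}|² = |d^3_{-1,2}(β)|² = (+0.058306)² = 0.003400 (the z-rotation phases have unit modulus)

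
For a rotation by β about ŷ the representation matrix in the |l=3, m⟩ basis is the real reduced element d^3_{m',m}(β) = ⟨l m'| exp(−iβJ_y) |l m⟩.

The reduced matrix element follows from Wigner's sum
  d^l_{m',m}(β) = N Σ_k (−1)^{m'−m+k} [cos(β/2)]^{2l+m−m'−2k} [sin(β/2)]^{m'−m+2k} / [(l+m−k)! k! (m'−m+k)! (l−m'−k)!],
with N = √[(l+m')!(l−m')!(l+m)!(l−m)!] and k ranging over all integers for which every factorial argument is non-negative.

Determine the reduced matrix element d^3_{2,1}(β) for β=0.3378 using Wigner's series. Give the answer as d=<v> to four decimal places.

d=-0.4660

d^3_{2,1}(β=0.3378) via Wigner's sum:
Half-angle: c=0.985770, s=0.168098. N=√(120·1·24·2)=75.894664
Admissible k: 0..1 (factorial args all ≥0)
  k=0: (−1)^1·75.8947/(24)·0.9858^5·0.1681^1 = -0.494813
  k=1: (−1)^2·75.8947/(12)·0.9858^3·0.1681^3 = +0.028777
d^3_{2,1}(0.3378) = -0.494813 +0.028777 = -0.466036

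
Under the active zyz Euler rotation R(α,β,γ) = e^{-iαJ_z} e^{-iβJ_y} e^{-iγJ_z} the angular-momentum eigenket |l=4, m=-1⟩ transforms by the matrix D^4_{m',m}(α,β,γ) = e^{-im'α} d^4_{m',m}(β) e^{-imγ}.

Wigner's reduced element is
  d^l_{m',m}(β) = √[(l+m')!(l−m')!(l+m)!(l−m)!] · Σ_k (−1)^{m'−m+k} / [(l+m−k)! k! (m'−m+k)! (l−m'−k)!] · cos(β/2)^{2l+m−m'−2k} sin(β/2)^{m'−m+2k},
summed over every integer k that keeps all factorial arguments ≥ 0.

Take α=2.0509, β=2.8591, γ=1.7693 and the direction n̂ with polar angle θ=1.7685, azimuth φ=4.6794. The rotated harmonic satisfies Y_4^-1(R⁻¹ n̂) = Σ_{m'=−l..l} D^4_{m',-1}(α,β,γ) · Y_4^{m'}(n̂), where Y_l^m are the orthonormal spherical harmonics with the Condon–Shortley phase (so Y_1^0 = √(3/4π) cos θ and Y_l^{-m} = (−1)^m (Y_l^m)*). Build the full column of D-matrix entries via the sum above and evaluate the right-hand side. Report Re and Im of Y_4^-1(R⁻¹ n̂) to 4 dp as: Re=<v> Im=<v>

Need the full column D^4_{m',-1} for m'=−4..4 at α=2.0509, β=2.8591, γ=1.7693.
cos(β/2)=0.140777, sin(β/2)=0.990041
d^4_{-4,-1}: single k=3 term ⇒ +0.000402;  D = -0.000343-0.000209i
d^4_{-3,-1}: k∈[2..3] ⇒ +0.000061 -0.004992 = -0.004931;  D = +0.000335-0.004920i
d^4_{-2,-1}: k∈[1..3] ⇒ +0.000005 -0.001138 +0.037530 = +0.036396;  D = +0.033350-0.014577i
d^4_{-1,-1}: k∈[0..3] ⇒ +0.000000 -0.000114 +0.011320 -0.186631 = -0.175425;  D = +0.136559+0.110116i
d^4_{0,-1}: k∈[0..3] ⇒ -0.000005 +0.001440 -0.071208 +0.586976 = +0.517203;  D = -0.101994+0.507046i
d^4_{1,-1}: k∈[0..3] ⇒ +0.000076 -0.011320 +0.279947 -0.923053 = -0.654350;  D = -0.628577+0.181839i
d^4_{2,-1}: k∈[0..2] ⇒ -0.000759 +0.056295 -0.556854 = -0.501318;  D = +0.345987+0.362785i
d^4_{3,-1}: k∈[0..1] ⇒ +0.004992 -0.148134 = -0.143142;  D = +0.046247-0.135465i
d^4_{4,-1}: single k=0 term ⇒ -0.019859;  D = -0.019633+0.002990i
Y_4^{m'}(θ=1.7685,φ=4.6794) and Σ D·Y over m':
  (-0.0003-0.0002i)·(+0.4055+0.0538i)  (+0.0003-0.0049i)·(-0.0229+0.2306i)  (+0.0333-0.0146i)·(+0.2343+0.0155i)  (+0.1366+0.1101i)·(-0.0082+0.2486i)  (-0.1020+0.5070i)·(+0.2004+0.0000i)  (-0.6286+0.1818i)·(+0.0082+0.2486i)  (+0.3460+0.3628i)·(+0.2343-0.0155i)  (+0.0462-0.1355i)·(+0.0229+0.2306i)  (-0.0196+0.0030i)·(+0.4055-0.0538i)
Y_4^-1(R⁻¹ n̂) = +0.020902+0.066550i

Re=0.0209 Im=0.0666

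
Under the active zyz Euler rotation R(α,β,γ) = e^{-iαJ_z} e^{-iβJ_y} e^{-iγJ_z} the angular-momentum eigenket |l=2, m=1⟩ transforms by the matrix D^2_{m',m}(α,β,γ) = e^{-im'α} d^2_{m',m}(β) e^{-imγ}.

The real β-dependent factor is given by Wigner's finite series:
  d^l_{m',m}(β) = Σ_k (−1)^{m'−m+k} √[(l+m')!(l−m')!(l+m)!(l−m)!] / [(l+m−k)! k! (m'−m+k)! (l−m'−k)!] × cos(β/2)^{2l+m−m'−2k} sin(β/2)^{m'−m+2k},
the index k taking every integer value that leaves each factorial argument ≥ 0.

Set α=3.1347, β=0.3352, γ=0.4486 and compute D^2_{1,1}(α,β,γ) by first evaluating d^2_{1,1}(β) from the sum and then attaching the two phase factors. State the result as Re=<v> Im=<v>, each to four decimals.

Re=-0.7810 Im=0.3693

Split into d^2_{1,1}(β=0.3352) × two z-phases.
Half-angle: c=0.985988, s=0.166816. N=√(6·1·6·1)=6.000000
k: max(0,(1)−(1))=0 … min(2+(1),2−(1))=1
  k=0: (−1)^0·6.0000/(6)·0.9860^4·0.1668^0 = +0.945119
  k=1: (−1)^1·6.0000/(2)·0.9860^2·0.1668^2 = -0.081160
d^2_{1,1}(0.3352) = +0.945119 -0.081160 = +0.863959
Attach z-rotation phases: D = e^{-i(1)(3.1347)}·(+0.863959)·e^{-i(1)(0.4486)} = -0.781039+0.369328i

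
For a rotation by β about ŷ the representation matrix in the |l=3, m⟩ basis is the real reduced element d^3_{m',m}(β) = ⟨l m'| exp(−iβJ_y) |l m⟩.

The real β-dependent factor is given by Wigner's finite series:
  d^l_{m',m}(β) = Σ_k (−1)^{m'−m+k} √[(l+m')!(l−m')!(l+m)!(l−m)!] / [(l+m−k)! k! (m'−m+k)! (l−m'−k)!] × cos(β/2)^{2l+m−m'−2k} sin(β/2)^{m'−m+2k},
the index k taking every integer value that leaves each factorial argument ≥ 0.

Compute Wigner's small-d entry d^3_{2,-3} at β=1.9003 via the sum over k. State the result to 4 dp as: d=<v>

d=-0.5075

d^3_{2,-3}(β=1.9003) via Wigner's sum:
c=cos(1.9003/2)=0.581561, s=sin(1.9003/2)=0.813503; N=√[120·1·1·720]=293.938769
The bounds max(0,m−m')=0 and min(l+m,l−m')=0 give 1 term
  k=0: (−1)^5·293.9388/(120)·0.5816^1·0.8135^5 = -0.507535
d^3_{2,-3}(1.9003) = -0.507535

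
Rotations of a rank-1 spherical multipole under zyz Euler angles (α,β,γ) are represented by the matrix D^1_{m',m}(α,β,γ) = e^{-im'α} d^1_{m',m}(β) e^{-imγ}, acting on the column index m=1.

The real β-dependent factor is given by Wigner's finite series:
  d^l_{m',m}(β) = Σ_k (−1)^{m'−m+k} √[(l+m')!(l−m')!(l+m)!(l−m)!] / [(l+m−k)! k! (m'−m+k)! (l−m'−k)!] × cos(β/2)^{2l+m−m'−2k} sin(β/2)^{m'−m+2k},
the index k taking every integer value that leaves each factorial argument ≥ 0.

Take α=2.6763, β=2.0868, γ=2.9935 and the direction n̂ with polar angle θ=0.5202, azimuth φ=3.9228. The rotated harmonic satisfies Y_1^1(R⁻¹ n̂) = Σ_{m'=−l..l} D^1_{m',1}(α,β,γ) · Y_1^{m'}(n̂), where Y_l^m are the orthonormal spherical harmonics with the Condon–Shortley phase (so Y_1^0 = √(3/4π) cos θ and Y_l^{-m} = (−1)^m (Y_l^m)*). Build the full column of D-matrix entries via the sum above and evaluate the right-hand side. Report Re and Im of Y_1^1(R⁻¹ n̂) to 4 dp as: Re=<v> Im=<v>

Need the full column D^1_{m',1} for m'=−1..1 at α=2.6763, β=2.0868, γ=2.9935.
cos(β/2)=0.503285, sin(β/2)=0.864120
d^1_{-1,1}: single k=2 term ⇒ +0.746704;  D = +0.709453-0.232903i
d^1_{0,1}: single k=1 term ⇒ +0.615040;  D = -0.608308-0.090750i
d^1_{1,1}: single k=0 term ⇒ +0.253296;  D = +0.207121+0.145807i
Y_1^{m'}(θ=0.5202,φ=3.9228) and Σ D·Y over m':
  (+0.7095-0.2329i)·(-0.1219+0.1209i)  (-0.6083-0.0908i)·(+0.4240+0.0000i)  (+0.2071+0.1458i)·(+0.1219+0.1209i)
Y_1^1(R⁻¹ n̂) = -0.308626+0.118537i

Re=-0.3086 Im=0.1185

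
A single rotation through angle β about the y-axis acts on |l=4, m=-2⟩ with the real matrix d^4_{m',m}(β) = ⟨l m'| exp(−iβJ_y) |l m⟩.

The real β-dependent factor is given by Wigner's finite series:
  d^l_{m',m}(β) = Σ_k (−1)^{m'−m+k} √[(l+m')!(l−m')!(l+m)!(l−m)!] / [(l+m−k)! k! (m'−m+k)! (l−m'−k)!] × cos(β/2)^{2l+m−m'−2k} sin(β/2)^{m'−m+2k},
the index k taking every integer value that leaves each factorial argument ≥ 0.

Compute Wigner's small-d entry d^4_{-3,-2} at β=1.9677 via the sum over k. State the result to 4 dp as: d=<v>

d^4_{-3,-2}(β=1.9677) via Wigner's sum:
With c≡cos(β/2)=0.553821 and s≡sin(β/2)=0.832636, N=[1·5040·2·720]^{1/2}=2693.993318
k: max(0,(-2)−(-3))=1 … min(4+(-2),4−(-3))=2
  k=1: (−1)^0·2693.9933/(720)·0.5538^7·0.8326^1 = +0.049786
  k=2: (−1)^1·2693.9933/(240)·0.5538^5·0.8326^3 = -0.337596
d^4_{-3,-2}(1.9677) = +0.049786 -0.337596 = -0.287810

d=-0.2878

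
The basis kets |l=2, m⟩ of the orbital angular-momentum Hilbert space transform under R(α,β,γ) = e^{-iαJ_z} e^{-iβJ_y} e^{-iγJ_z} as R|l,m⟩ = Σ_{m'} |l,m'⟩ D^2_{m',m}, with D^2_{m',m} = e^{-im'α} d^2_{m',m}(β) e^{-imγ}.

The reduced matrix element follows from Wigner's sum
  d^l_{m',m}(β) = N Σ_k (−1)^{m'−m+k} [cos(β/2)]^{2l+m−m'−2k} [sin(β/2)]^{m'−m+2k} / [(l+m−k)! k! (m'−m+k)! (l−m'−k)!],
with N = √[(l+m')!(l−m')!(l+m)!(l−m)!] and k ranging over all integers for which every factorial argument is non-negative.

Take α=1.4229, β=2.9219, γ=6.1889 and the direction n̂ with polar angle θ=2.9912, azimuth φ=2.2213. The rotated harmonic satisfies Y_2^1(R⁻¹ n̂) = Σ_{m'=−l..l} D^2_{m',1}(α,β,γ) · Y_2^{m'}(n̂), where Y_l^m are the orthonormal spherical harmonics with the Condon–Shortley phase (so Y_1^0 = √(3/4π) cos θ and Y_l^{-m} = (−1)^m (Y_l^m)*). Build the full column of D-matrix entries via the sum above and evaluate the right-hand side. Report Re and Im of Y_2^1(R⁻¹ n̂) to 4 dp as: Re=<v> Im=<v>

Need the full column D^2_{m',1} for m'=−2..2 at α=1.4229, β=2.9219, γ=6.1889.
cos(β/2)=0.109626, sin(β/2)=0.993973
d^2_{-2,1}: single k=3 term ⇒ +0.215311;  D = -0.210954+0.043094i
d^2_{-1,1}: k∈[2..3] ⇒ +0.035620 -0.976109 = -0.940489;  D = -0.050396-0.939138i
d^2_{0,1}: k∈[1..2] ⇒ +0.003208 -0.263701 = -0.260493;  D = -0.259336-0.024524i
d^2_{1,1}: k∈[0..1] ⇒ +0.000144 -0.035620 = -0.035476;  D = -0.008508+0.034440i
d^2_{2,1}: single k=0 term ⇒ -0.002619;  D = +0.002422+0.000996i
Y_2^{m'}(θ=2.9912,φ=2.2213) and Σ D·Y over m':
  (-0.2110+0.0431i)·(-0.0023+0.0084i)  (-0.0504-0.9391i)·(+0.0693+0.0911i)  (-0.2593-0.0245i)·(+0.6095+0.0000i)  (-0.0085+0.0344i)·(-0.0693+0.0911i)  (+0.0024+0.0010i)·(-0.0023-0.0084i)
Y_2^1(R⁻¹ n̂) = -0.078459-0.089671i

Re=-0.0785 Im=-0.0897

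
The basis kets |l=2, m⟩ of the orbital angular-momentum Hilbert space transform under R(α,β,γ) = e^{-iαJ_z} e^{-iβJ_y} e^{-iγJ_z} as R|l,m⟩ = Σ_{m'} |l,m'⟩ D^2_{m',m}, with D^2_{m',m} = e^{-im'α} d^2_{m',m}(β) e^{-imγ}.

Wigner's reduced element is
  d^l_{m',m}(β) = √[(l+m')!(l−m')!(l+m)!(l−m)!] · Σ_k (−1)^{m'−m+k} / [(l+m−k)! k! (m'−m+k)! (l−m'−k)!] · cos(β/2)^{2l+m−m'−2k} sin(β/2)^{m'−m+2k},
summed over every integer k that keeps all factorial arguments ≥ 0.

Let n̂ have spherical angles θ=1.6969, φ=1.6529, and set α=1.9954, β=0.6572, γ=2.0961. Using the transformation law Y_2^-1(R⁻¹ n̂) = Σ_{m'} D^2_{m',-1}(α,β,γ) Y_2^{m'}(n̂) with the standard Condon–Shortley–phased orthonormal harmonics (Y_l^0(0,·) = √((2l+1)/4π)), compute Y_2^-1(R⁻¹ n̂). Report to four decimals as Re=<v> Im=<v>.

Need the full column D^2_{m',-1} for m'=−2..2 at α=1.9954, β=0.6572, γ=2.0961.
cos(β/2)=0.946495, sin(β/2)=0.322718
d^2_{-2,-1}: single k=1 term ⇒ +0.547279;  D = +0.536770-0.106734i
d^2_{-1,-1}: k∈[0..1] ⇒ +0.802552 -0.279901 = +0.522651;  D = -0.304057-0.425104i
d^2_{0,-1}: k∈[0..1] ⇒ -0.670277 +0.077923 = -0.592354;  D = +0.297051-0.512488i
d^2_{1,-1}: k∈[0..1] ⇒ +0.279901 -0.010847 = +0.269055;  D = +0.267692+0.027048i
d^2_{2,-1}: single k=0 term ⇒ -0.063624;  D = +0.020249+0.060315i
Y_2^{m'}(θ=1.6969,φ=1.6529) and Σ D·Y over m':
  (+0.5368-0.1067i)·(-0.3751+0.0621i)  (-0.3041-0.4251i)·(+0.0079+0.0961i)  (+0.2971-0.5125i)·(-0.3004+0.0000i)  (+0.2677+0.0270i)·(-0.0079+0.0961i)  (+0.0202+0.0603i)·(-0.3751-0.0621i)
Y_2^-1(R⁻¹ n̂) = -0.254050+0.196405i

Re=-0.2541 Im=0.1964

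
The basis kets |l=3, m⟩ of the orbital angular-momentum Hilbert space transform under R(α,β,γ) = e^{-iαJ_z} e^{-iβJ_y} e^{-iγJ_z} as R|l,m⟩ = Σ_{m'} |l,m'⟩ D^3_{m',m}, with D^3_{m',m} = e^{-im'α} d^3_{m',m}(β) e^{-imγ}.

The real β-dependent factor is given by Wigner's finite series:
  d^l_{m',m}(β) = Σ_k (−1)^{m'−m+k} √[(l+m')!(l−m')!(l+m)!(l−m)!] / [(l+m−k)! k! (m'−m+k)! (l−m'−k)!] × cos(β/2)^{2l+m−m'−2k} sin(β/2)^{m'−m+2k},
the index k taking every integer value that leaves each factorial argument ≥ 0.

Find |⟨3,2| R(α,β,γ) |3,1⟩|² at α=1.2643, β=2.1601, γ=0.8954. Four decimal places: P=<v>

D^3_{2,1}(1.2643,2.1601,0.8954) = e^{-i·2·1.2643}·d^3_{2,1}(2.1601)·e^{-i·1·0.8954}. Compute d first:
Half-angle: c=0.471284, s=0.881981. N=√(120·1·24·2)=75.894664
The bounds max(0,m−m')=0 and min(l+m,l−m')=1 give 2 terms
  k=0: (−1)^1·75.8947/(24)·0.4713^5·0.8820^1 = -0.064845
  k=1: (−1)^2·75.8947/(12)·0.4713^3·0.8820^3 = +0.454210
d^3_{2,1}(2.1601) = -0.064845 +0.454210 = +0.389366
|D^3_{2,1}|² = |d^3_{2,1}(β)|² = (+0.389366)² = 0.151606 (the z-rotation phases have unit modulus)

P=0.1516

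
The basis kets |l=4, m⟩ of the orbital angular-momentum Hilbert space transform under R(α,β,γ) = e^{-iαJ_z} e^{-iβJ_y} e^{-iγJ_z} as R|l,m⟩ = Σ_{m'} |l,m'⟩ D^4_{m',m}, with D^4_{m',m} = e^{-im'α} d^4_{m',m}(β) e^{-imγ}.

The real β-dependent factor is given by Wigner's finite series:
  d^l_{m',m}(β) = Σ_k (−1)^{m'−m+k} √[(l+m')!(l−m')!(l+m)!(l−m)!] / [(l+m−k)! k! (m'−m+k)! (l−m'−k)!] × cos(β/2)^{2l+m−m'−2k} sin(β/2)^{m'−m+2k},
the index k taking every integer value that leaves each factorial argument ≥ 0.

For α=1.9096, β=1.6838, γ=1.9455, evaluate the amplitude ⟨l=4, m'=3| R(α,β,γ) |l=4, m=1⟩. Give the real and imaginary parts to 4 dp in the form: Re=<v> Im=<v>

Re=-0.0751 Im=0.4136

Split into d^4_{3,1}(β=1.6838) × two z-phases.
With c≡cos(β/2)=0.666047 and s≡sin(β/2)=0.745910, N=[5040·1·120·6]^{1/2}=1904.940944
k: max(0,(1)−(3))=0 … min(4+(1),4−(3))=1
  k=0: (−1)^2·1904.9409/(240)·0.6660^6·0.7459^2 = +0.385542
  k=1: (−1)^3·1904.9409/(144)·0.6660^4·0.7459^4 = -0.805905
d^4_{3,1}(1.6838) = +0.385542 -0.805905 = -0.420363
Attach z-rotation phases: D = e^{-i(3)(1.9096)}·(-0.420363)·e^{-i(1)(1.9455)} = -0.075126+0.413595i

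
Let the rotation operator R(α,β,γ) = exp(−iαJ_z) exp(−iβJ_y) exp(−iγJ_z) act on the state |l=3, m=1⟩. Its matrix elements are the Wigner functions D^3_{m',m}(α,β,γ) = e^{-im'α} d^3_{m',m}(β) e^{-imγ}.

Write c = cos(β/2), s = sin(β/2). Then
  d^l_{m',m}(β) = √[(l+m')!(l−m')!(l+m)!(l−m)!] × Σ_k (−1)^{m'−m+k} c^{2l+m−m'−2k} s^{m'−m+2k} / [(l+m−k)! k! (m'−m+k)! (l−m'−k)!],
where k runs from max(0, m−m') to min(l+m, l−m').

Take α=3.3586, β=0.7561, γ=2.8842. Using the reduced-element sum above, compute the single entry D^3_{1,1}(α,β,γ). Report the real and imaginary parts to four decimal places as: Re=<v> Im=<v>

Re=-0.0725 Im=-0.0029

First d^3_{1,1}(β=0.7561), then the phase factors e^{-i(1)α} and e^{-i(1)γ}:
c=cos(0.7561/2)=0.929386, s=sin(0.7561/2)=0.369109; N=√[24·2·24·2]=48.000000
Admissible k: 0..2 (factorial args all ≥0)
  k=0: (−1)^0·48.0000/(48)·0.9294^6·0.3691^0 = +0.644432
  k=1: (−1)^1·48.0000/(6)·0.9294^4·0.3691^2 = -0.813175
  k=2: (−1)^2·48.0000/(8)·0.9294^2·0.3691^4 = +0.096197
d^3_{1,1}(0.7561) = +0.644432 -0.813175 +0.096197 = -0.072545
Attach z-rotation phases: D = e^{-i(1)(3.3586)}·(-0.072545)·e^{-i(1)(2.8842)} = -0.072486-0.002929i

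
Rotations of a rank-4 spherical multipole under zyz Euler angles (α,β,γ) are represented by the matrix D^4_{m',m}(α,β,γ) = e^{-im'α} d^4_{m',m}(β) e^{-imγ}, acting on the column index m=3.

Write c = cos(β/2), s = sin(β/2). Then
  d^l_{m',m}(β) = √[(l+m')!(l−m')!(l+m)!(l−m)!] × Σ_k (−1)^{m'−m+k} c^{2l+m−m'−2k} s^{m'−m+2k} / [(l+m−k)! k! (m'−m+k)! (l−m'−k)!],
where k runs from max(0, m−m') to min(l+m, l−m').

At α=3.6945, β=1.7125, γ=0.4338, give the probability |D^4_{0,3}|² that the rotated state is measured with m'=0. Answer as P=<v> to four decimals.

P=0.0411

First d^4_{0,3}(β=1.7125), then the phase factors e^{-i(0)α} and e^{-i(3)γ}:
c=cos(1.7125/2)=0.655275, s=sin(1.7125/2)=0.755391; N=√[24·24·5040·1]=1703.830978
The bounds max(0,m−m')=3 and min(l+m,l−m')=4 give 2 terms
  k=3: (−1)^0·1703.8310/(144)·0.6553^5·0.7554^3 = +0.616164
  k=4: (−1)^1·1703.8310/(144)·0.6553^3·0.7554^5 = -0.818827
d^4_{0,3}(1.7125) = +0.616164 -0.818827 = -0.202664
|D^4_{0,3}|² = |d^4_{0,3}(β)|² = (-0.202664)² = 0.041073 (the z-rotation phases have unit modulus)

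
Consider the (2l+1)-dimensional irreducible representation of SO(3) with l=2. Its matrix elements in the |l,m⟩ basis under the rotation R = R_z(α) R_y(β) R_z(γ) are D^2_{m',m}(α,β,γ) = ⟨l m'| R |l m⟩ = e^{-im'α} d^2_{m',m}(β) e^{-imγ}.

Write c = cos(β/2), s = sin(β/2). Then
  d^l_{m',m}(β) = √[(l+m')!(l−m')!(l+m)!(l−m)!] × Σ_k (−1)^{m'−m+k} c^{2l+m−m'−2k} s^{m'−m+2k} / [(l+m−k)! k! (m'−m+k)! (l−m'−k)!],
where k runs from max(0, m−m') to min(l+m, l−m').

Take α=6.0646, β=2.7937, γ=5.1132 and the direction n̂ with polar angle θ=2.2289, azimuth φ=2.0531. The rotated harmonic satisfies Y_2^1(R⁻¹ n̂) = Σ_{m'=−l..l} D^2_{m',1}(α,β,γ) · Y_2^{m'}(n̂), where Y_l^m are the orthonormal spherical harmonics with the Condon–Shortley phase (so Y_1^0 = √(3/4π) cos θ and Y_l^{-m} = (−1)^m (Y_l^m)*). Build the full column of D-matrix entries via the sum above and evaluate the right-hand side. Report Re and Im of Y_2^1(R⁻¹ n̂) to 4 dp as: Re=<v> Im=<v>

Need the full column D^2_{m',1} for m'=−2..2 at α=6.0646, β=2.7937, γ=5.1132.
cos(β/2)=0.173070, sin(β/2)=0.984909
d^2_{-2,1}: single k=3 term ⇒ +0.330706;  D = +0.245812+0.221230i
d^2_{-1,1}: k∈[2..3] ⇒ +0.087169 -0.940990 = -0.853822;  D = -0.495681-0.695207i
d^2_{0,1}: k∈[1..2] ⇒ +0.012507 -0.405030 = -0.392524;  D = -0.153149-0.361414i
d^2_{1,1}: k∈[0..1] ⇒ +0.000897 -0.087169 = -0.086271;  D = -0.015634-0.084843i
d^2_{2,1}: single k=0 term ⇒ -0.010212;  D = +0.000371-0.010205i
Y_2^{m'}(θ=2.2289,φ=2.0531) and Σ D·Y over m':
  (+0.2458+0.2212i)·(-0.1378+0.1987i)  (-0.4957-0.6952i)·(+0.1734+0.3312i)  (-0.1531-0.3614i)·(+0.0385+0.0000i)  (-0.0156-0.0848i)·(-0.1734+0.3312i)  (+0.0004-0.0102i)·(-0.1378-0.1987i)
Y_2^1(R⁻¹ n̂) = +0.089302-0.269399i

Re=0.0893 Im=-0.2694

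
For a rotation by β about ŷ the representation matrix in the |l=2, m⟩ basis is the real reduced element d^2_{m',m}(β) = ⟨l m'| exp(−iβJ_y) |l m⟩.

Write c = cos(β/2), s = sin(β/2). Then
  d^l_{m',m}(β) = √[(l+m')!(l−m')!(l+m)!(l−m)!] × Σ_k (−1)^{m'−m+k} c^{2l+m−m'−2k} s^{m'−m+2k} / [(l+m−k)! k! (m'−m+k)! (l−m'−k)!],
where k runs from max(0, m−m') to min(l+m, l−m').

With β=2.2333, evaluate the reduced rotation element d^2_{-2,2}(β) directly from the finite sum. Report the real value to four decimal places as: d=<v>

d^2_{-2,2}(β=2.2333) via Wigner's sum:
Half-angle: c=0.438695, s=0.898636. N=√(1·24·24·1)=24.000000
Admissible k: 4..4 (factorial args all ≥0)
  k=4: (−1)^0·24.0000/(24)·0.4387^0·0.8986^4 = +0.652131
d^2_{-2,2}(2.2333) = +0.652131

d=0.6521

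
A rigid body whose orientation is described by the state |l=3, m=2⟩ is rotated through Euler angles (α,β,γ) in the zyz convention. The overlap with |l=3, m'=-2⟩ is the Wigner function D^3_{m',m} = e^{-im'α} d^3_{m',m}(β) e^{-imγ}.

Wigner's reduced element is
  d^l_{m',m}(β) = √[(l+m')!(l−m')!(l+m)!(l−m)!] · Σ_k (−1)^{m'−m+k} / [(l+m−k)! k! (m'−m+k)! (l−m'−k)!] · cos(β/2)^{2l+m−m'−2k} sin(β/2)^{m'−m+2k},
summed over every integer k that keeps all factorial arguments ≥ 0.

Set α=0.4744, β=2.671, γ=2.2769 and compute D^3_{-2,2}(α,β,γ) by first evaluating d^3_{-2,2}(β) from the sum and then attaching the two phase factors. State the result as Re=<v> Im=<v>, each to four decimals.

Re=0.5391 Im=-0.2694

First d^3_{-2,2}(β=2.671), then the phase factors e^{-i(-2)α} and e^{-i(2)γ}:
Half-angle: c=0.233131, s=0.972445. N=√(1·120·120·1)=120.000000
k: max(0,(2)−(-2))=4 … min(3+(2),3−(-2))=5
  k=4: (−1)^0·120.0000/(24)·0.2331^2·0.9724^4 = +0.243014
  k=5: (−1)^1·120.0000/(120)·0.2331^0·0.9724^6 = -0.845651
d^3_{-2,2}(2.671) = +0.243014 -0.845651 = -0.602637
Attach z-rotation phases: D = e^{-i(-2)(0.4744)}·(-0.602637)·e^{-i(2)(2.2769)} = +0.539079-0.269378i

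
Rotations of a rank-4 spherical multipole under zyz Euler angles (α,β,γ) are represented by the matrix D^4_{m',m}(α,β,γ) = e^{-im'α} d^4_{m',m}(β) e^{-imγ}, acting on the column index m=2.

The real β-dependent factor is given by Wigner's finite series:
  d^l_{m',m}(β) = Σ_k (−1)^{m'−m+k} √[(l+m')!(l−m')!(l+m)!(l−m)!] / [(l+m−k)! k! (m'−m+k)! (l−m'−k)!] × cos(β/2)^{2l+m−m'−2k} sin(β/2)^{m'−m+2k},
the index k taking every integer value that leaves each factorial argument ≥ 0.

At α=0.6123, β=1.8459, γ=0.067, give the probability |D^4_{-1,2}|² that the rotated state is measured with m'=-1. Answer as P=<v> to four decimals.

First d^4_{-1,2}(β=1.8459), then the phase factors e^{-i(-1)α} and e^{-i(2)γ}:
Half-angle: c=0.603470, s=0.797385. N=√(6·120·720·2)=1018.233765
Admissible k: 3..5 (factorial args all ≥0)
  k=3: (−1)^0·1018.2338/(72)·0.6035^5·0.7974^3 = +0.573852
  k=4: (−1)^1·1018.2338/(48)·0.6035^3·0.7974^5 = -1.502850
  k=5: (−1)^2·1018.2338/(240)·0.6035^1·0.7974^7 = +0.524771
d^4_{-1,2}(1.8459) = +0.573852 -1.502850 +0.524771 = -0.404227
|D^4_{-1,2}|² = |d^4_{-1,2}(β)|² = (-0.404227)² = 0.163399 (the z-rotation phases have unit modulus)

P=0.1634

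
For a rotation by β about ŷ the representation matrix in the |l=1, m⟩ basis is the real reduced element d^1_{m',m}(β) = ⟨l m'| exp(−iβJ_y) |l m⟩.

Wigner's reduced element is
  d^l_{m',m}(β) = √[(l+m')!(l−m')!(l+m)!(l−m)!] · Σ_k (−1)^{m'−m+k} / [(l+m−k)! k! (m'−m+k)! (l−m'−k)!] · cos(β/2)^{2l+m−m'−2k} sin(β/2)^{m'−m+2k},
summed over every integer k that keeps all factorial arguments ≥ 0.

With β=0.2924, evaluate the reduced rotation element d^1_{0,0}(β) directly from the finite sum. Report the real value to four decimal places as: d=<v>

d=0.9576

d^1_{0,0}(β=0.2924) via Wigner's sum:
c=cos(0.2924/2)=0.989332, s=sin(0.2924/2)=0.145680; N=√[1·1·1·1]=1.000000
The bounds max(0,m−m')=0 and min(l+m,l−m')=1 give 2 terms
  k=0: (−1)^0·1.0000/(1)·0.9893^2·0.1457^0 = +0.978777
  k=1: (−1)^1·1.0000/(1)·0.9893^0·0.1457^2 = -0.021223
d^1_{0,0}(0.2924) = +0.978777 -0.021223 = +0.957555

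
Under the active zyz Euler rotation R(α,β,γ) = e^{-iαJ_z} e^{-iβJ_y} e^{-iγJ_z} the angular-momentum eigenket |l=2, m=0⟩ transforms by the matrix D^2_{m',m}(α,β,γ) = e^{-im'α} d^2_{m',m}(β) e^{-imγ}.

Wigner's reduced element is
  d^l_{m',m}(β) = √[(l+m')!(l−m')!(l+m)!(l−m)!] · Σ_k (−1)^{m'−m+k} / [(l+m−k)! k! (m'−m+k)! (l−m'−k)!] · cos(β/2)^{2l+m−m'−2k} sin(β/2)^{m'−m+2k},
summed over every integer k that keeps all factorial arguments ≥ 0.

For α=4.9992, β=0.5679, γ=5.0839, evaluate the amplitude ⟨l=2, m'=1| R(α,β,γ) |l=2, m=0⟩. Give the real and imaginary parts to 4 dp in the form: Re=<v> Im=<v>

Re=-0.1571 Im=-0.5327

First d^2_{1,0}(β=0.5679), then the phase factors e^{-i(1)α} and e^{-i(0)γ}:
Half-angle: c=0.959956, s=0.280150. N=√(6·1·2·2)=4.898979
The bounds max(0,m−m')=0 and min(l+m,l−m')=1 give 2 terms
  k=0: (−1)^1·4.8990/(2)·0.9600^3·0.2801^1 = -0.607044
  k=1: (−1)^2·4.8990/(2)·0.9600^1·0.2801^3 = +0.051701
d^2_{1,0}(0.5679) = -0.607044 +0.051701 = -0.555343
Attach z-rotation phases: D = e^{-i(1)(4.9992)}·(-0.555343)·e^{-i(0)(5.0839)} = -0.157104-0.532658i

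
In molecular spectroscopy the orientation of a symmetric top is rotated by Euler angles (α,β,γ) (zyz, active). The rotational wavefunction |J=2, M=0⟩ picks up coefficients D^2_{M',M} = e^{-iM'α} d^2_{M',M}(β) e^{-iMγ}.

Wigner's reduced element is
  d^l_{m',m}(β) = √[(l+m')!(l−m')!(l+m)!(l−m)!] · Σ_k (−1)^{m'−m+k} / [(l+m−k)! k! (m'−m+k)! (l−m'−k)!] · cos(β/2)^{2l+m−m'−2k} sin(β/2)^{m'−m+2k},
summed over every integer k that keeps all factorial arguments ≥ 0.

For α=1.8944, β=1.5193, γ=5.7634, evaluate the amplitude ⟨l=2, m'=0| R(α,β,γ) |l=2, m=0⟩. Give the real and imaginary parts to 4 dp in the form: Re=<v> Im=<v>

First d^2_{0,0}(β=1.5193), then the phase factors e^{-i(0)α} and e^{-i(0)γ}:
Half-angle: c=0.725077, s=0.688668. N=√(2·2·2·2)=4.000000
k: max(0,(0)−(0))=0 … min(2+(0),2−(0))=2
  k=0: (−1)^0·4.0000/(4)·0.7251^4·0.6887^0 = +0.276399
  k=1: (−1)^1·4.0000/(1)·0.7251^2·0.6887^2 = -0.997350
  k=2: (−1)^2·4.0000/(4)·0.7251^0·0.6887^4 = +0.224926
d^2_{0,0}(1.5193) = +0.276399 -0.997350 +0.224926 = -0.496026
Phases: e^{-i·(0)·1.8944}=+1.000000+0.000000i, e^{-i·(0)·5.7634}=+1.000000+0.000000i ⇒ D=-0.496026+0.000000i

Re=-0.4960 Im=0.0000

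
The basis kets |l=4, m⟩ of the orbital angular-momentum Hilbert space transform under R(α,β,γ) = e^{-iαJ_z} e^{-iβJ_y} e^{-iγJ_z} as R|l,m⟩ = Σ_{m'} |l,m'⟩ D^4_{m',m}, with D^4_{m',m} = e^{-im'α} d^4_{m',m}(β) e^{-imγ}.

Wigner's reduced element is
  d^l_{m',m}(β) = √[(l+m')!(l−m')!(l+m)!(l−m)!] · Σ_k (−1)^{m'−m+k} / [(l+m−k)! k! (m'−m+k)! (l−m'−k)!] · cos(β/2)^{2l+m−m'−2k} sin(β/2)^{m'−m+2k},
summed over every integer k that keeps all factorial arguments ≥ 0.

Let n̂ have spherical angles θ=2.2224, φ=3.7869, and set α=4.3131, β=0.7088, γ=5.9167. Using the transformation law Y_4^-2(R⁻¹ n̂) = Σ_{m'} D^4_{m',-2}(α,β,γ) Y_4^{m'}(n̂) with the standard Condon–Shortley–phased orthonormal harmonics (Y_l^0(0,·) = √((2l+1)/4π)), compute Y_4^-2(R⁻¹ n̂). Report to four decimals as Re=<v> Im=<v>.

Need the full column D^4_{m',-2} for m'=−4..4 at α=4.3131, β=0.7088, γ=5.9167.
cos(β/2)=0.937855, sin(β/2)=0.347028
d^4_{-4,-2}: single k=2 term ⇒ +0.433632;  D = -0.298528-0.314512i
d^4_{-3,-2}: k∈[1..2] ⇒ +0.828662 -0.340374 = +0.488289;  D = +0.456981-0.172030i
d^4_{-2,-2}: k∈[0..2] ⇒ +0.598529 -0.983385 +0.168302 = -0.216553;  D = +0.008497-0.216386i
d^4_{-1,-2}: k∈[0..2] ⇒ -0.939615 +0.643246 -0.058714 = -0.355083;  D = +0.321483+0.150774i
d^4_{0,-2}: k∈[0..2] ⇒ +0.777434 -0.283850 +0.014574 = +0.508158;  D = +0.377658-0.339998i
d^4_{1,-2}: k∈[0..2] ⇒ -0.428831 +0.088071 -0.002412 = -0.343171;  D = -0.112397-0.324243i
d^4_{2,-2}: k∈[0..2] ⇒ +0.168302 -0.018435 +0.000210 = +0.150078;  D = -0.149755-0.009839i
d^4_{3,-2}: k∈[0..1] ⇒ -0.046603 +0.002127 = -0.044476;  D = -0.019940+0.039756i
d^4_{4,-2}: single k=0 term ⇒ +0.008129;  D = +0.005278+0.006183i
Y_4^{m'}(θ=2.2224,φ=3.7869) and Σ D·Y over m':
  (-0.2985-0.3145i)·(-0.1498-0.0940i)  (+0.4570-0.1720i)·(-0.1362-0.3564i)  (+0.0085-0.2164i)·(+0.0921-0.3200i)  (+0.3215+0.1508i)·(-0.0775+0.0584i)  (+0.3777-0.3400i)·(-0.3490+0.0000i)  (-0.1124-0.3242i)·(+0.0775+0.0584i)  (-0.1498-0.0098i)·(+0.0921+0.3200i)  (-0.0199+0.0398i)·(+0.1362-0.3564i)  (+0.0053+0.0062i)·(-0.1498+0.0940i)
Y_4^-2(R⁻¹ n̂) = -0.332768-0.029597i

Re=-0.3328 Im=-0.0296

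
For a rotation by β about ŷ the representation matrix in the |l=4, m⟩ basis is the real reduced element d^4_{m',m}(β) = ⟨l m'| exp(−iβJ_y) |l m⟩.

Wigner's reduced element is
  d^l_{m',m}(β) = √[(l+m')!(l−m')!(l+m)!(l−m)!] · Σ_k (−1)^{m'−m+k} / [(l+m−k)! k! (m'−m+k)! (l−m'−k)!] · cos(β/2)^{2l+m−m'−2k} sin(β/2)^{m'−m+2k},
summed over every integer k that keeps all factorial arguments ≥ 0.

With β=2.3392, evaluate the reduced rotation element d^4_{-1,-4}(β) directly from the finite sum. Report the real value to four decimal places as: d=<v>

d=-0.0530

d^4_{-1,-4}(β=2.3392) via Wigner's sum:
With c≡cos(β/2)=0.390520 and s≡sin(β/2)=0.920594, N=[6·120·1·40320]^{1/2}=5387.986637
The bounds max(0,m−m')=0 and min(l+m,l−m')=0 give 1 term
  k=0: (−1)^3·5387.9866/(720)·0.3905^5·0.9206^3 = -0.053029
d^4_{-1,-4}(2.3392) = -0.053029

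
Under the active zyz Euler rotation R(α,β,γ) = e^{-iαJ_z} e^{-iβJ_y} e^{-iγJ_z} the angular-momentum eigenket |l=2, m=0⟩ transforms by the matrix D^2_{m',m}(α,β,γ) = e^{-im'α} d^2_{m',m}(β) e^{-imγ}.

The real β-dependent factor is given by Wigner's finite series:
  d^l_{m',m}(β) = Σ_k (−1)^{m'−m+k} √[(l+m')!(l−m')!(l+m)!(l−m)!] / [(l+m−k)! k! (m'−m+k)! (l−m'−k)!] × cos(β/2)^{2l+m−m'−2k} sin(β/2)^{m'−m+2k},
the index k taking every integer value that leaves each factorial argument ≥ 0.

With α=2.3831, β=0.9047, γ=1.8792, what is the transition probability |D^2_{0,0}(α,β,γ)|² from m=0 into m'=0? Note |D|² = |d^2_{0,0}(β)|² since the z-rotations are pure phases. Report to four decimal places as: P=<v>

P=0.0053

First d^2_{0,0}(β=0.9047), then the phase factors e^{-i(0)α} and e^{-i(0)γ}:
Half-angle: c=0.899422, s=0.437080. N=√(2·2·2·2)=4.000000
The bounds max(0,m−m')=0 and min(l+m,l−m')=2 give 3 terms
  k=0: (−1)^0·4.0000/(4)·0.8994^4·0.4371^0 = +0.654417
  k=1: (−1)^1·4.0000/(1)·0.8994^2·0.4371^2 = -0.618173
  k=2: (−1)^2·4.0000/(4)·0.8994^0·0.4371^4 = +0.036496
d^2_{0,0}(0.9047) = +0.654417 -0.618173 +0.036496 = +0.072740
|D^2_{0,0}|² = |d^2_{0,0}(β)|² = (+0.072740)² = 0.005291 (the z-rotation phases have unit modulus)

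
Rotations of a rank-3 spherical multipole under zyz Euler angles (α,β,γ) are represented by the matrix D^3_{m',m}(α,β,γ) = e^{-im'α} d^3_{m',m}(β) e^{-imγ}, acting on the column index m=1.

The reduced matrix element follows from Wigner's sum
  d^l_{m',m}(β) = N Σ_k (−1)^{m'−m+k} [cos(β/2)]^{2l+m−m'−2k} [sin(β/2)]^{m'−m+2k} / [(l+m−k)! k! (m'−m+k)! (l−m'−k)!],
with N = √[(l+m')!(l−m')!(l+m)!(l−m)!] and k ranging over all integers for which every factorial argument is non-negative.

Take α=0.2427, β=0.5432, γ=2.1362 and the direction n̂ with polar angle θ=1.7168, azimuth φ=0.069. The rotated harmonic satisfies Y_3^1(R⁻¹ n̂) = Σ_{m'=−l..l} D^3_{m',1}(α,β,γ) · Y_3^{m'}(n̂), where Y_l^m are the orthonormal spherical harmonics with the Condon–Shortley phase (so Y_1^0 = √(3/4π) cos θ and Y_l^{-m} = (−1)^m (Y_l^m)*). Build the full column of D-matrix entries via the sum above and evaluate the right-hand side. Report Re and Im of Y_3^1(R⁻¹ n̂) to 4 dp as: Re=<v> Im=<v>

Need the full column D^3_{m',1} for m'=−3..3 at α=0.2427, β=0.5432, γ=2.1362.
cos(β/2)=0.963343, sin(β/2)=0.268273
d^3_{-3,1}: single k=4 term ⇒ +0.018617;  D = +0.003016-0.018371i
d^3_{-2,1}: k∈[3..4] ⇒ +0.109170 -0.004233 = +0.104937;  D = -0.008386-0.104601i
d^3_{-1,1}: k∈[2..4] ⇒ +0.371903 -0.038456 +0.000373 = +0.333820;  D = -0.105865-0.316588i
d^3_{0,1}: k∈[1..3] ⇒ +0.771032 -0.179385 +0.004637 = +0.596284;  D = -0.319463-0.503486i
d^3_{1,1}: k∈[0..2] ⇒ +0.799255 -0.495870 +0.028842 = +0.332227;  D = -0.240193-0.229526i
d^3_{2,1}: k∈[0..1] ⇒ -0.703853 +0.109170 = -0.594682;  D = +0.516079+0.295482i
d^3_{3,1}: single k=0 term ⇒ +0.240062;  D = -0.230892-0.065718i
Y_3^{m'}(θ=1.7168,φ=0.069) and Σ D·Y over m':
  (+0.0030-0.0184i)·(+0.3954-0.0830i)  (-0.0084-0.1046i)·(-0.1442+0.0200i)  (-0.1059-0.3166i)·(-0.2852+0.0197i)  (-0.3195-0.5035i)·(+0.1571+0.0000i)  (-0.2402-0.2295i)·(+0.2852+0.0197i)  (+0.5161+0.2955i)·(-0.1442-0.0200i)  (-0.2309-0.0657i)·(-0.3954-0.0830i)
Y_3^1(R⁻¹ n̂) = -0.057412-0.061473i

Re=-0.0574 Im=-0.0615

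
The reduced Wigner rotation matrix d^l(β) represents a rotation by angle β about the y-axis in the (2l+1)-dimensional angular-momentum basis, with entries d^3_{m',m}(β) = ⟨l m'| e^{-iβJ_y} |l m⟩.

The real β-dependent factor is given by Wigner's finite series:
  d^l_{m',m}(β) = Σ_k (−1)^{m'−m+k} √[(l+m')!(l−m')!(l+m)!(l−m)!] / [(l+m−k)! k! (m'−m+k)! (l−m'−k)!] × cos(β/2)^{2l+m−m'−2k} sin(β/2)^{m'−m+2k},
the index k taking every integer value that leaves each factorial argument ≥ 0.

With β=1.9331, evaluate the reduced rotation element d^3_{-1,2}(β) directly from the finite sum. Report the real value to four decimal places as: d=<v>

d^3_{-1,2}(β=1.9331) via Wigner's sum:
Half-angle: c=0.568142, s=0.822931. N=√(2·24·120·1)=75.894664
k: max(0,(2)−(-1))=3 … min(3+(2),3−(-1))=4
  k=3: (−1)^0·75.8947/(12)·0.5681^3·0.8229^3 = +0.646383
  k=4: (−1)^1·75.8947/(24)·0.5681^1·0.8229^5 = -0.678067
d^3_{-1,2}(1.9331) = +0.646383 -0.678067 = -0.031684

d=-0.0317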